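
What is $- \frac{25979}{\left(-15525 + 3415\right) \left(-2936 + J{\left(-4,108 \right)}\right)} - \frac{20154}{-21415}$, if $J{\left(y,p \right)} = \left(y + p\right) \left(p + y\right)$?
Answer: $\frac{384757613497}{408712984400} \approx 0.94139$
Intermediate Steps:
$J{\left(y,p \right)} = \left(p + y\right)^{2}$ ($J{\left(y,p \right)} = \left(p + y\right) \left(p + y\right) = \left(p + y\right)^{2}$)
$- \frac{25979}{\left(-15525 + 3415\right) \left(-2936 + J{\left(-4,108 \right)}\right)} - \frac{20154}{-21415} = - \frac{25979}{\left(-15525 + 3415\right) \left(-2936 + \left(108 - 4\right)^{2}\right)} - \frac{20154}{-21415} = - \frac{25979}{\left(-12110\right) \left(-2936 + 104^{2}\right)} - - \frac{20154}{21415} = - \frac{25979}{\left(-12110\right) \left(-2936 + 10816\right)} + \frac{20154}{21415} = - \frac{25979}{\left(-12110\right) 7880} + \frac{20154}{21415} = - \frac{25979}{-95426800} + \frac{20154}{21415} = \left(-25979\right) \left(- \frac{1}{95426800}\right) + \frac{20154}{21415} = \frac{25979}{95426800} + \frac{20154}{21415} = \frac{384757613497}{408712984400}$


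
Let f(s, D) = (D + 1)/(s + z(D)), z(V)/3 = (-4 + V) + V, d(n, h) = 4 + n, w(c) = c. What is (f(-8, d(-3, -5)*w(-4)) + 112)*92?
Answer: 113413/11 ≈ 10310.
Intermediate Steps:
z(V) = -12 + 6*V (z(V) = 3*((-4 + V) + V) = 3*(-4 + 2*V) = -12 + 6*V)
f(s, D) = (1 + D)/(-12 + s + 6*D) (f(s, D) = (D + 1)/(s + (-12 + 6*D)) = (1 + D)/(-12 + s + 6*D))
(f(-8, d(-3, -5)*w(-4)) + 112)*92 = ((1 + (4 - 3)*(-4))/(-12 - 8 + 6*((4 - 3)*(-4))) + 112)*92 = ((1 + 1*(-4))/(-12 - 8 + 6*(1*(-4))) + 112)*92 = ((1 - 4)/(-12 - 8 + 6*(-4)) + 112)*92 = (-3/(-12 - 8 - 24) + 112)*92 = (-3/(-44) + 112)*92 = (-1/44*(-3) + 112)*92 = (3/44 + 112)*92 = (4931/44)*92 = 113413/11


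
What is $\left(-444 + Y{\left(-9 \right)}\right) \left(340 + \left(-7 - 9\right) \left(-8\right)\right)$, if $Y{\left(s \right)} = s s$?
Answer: $-169884$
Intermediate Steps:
$Y{\left(s \right)} = s^{2}$
$\left(-444 + Y{\left(-9 \right)}\right) \left(340 + \left(-7 - 9\right) \left(-8\right)\right) = \left(-444 + \left(-9\right)^{2}\right) \left(340 + \left(-7 - 9\right) \left(-8\right)\right) = \left(-444 + 81\right) \left(340 - -128\right) = - 363 \left(340 + 128\right) = \left(-363\right) 468 = -169884$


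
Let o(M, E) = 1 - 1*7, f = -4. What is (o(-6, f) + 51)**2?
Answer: 2025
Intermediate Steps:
o(M, E) = -6 (o(M, E) = 1 - 7 = -6)
(o(-6, f) + 51)**2 = (-6 + 51)**2 = 45**2 = 2025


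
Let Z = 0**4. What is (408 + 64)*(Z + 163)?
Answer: 76936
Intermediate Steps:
Z = 0
(408 + 64)*(Z + 163) = (408 + 64)*(0 + 163) = 472*163 = 76936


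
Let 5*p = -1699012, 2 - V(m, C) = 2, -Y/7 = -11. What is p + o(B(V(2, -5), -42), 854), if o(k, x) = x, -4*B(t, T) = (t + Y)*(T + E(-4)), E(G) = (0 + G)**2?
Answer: -1694742/5 ≈ -3.3895e+5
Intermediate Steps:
Y = 77 (Y = -7*(-11) = 77)
E(G) = G**2
V(m, C) = 0 (V(m, C) = 2 - 1*2 = 2 - 2 = 0)
B(t, T) = -(16 + T)*(77 + t)/4 (B(t, T) = -(t + 77)*(T + (-4)**2)/4 = -(77 + t)*(T + 16)/4 = -(77 + t)*(16 + T)/4 = -(16 + T)*(77 + t)/4)
p = -1699012/5 (p = (1/5)*(-1699012) = -1699012/5 ≈ -3.3980e+5)
p + o(B(V(2, -5), -42), 854) = -1699012/5 + 854 = -1694742/5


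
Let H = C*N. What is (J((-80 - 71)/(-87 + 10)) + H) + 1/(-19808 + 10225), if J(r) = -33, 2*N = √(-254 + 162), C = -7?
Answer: -316240/9583 - 7*I*√23 ≈ -33.0 - 33.571*I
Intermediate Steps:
N = I*√23 (N = √(-254 + 162)/2 = √(-92)/2 = (2*I*√23)/2 = I*√23 ≈ 4.7958*I)
H = -7*I*√23 ≈ -33.571*I
(J((-80 - 71)/(-87 + 10)) + H) + 1/(-19808 + 10225) = (-33 - 7*I*√23) + 1/(-19808 + 10225) = (-33 - 7*I*√23) + 1/(-9583) = (-33 - 7*I*√23) - 1/9583 = -316240/9583 - 7*I*√23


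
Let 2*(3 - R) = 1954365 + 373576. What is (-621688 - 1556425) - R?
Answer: -2028291/2 ≈ -1.0141e+6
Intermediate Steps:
R = -2327935/2 (R = 3 - (1954365 + 373576)/2 = 3 - ½*2327941 = 3 - 2327941/2 = -2327935/2 ≈ -1.1640e+6)
(-621688 - 1556425) - R = (-621688 - 1556425) - 1*(-2327935/2) = -2178113 + 2327935/2 = -2028291/2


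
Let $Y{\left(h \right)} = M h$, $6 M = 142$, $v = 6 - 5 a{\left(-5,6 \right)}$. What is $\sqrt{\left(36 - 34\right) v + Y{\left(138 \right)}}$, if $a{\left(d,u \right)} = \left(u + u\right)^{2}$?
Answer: $\sqrt{1838} \approx 42.872$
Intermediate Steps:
$a{\left(d,u \right)} = 4 u^{2}$ ($a{\left(d,u \right)} = \left(2 u\right)^{2} = 4 u^{2}$)
$v = -714$ ($v = 6 - 5 \cdot 4 \cdot 6^{2} = 6 - 5 \cdot 4 \cdot 36 = 6 - 720 = -714$)
$M = \frac{71}{3}$ ($M = \frac{1}{6} \cdot 142 = \frac{71}{3} \approx 23.667$)
$Y{\left(h \right)} = \frac{71 h}{3}$
$\sqrt{\left(36 - 34\right) v + Y{\left(138 \right)}} = \sqrt{\left(36 - 34\right) \left(-714\right) + \frac{71}{3} \cdot 138} = \sqrt{2 \left(-714\right) + 3266} = \sqrt{-1428 + 3266} = \sqrt{1838}$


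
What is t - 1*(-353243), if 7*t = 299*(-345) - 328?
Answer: 2369218/7 ≈ 3.3846e+5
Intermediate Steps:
t = -103483/7 (t = (299*(-345) - 328)/7 = (-103155 - 328)/7 = (⅐)*(-103483) = -103483/7 ≈ -14783.)
t - 1*(-353243) = -103483/7 - 1*(-353243) = -103483/7 + 353243 = 2369218/7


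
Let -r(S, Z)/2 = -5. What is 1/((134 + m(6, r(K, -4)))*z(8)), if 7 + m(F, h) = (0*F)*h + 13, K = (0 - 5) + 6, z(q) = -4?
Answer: -1/560 ≈ -0.0017857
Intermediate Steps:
K = 1 (K = -5 + 6 = 1)
r(S, Z) = 10 (r(S, Z) = -2*(-5) = 10)
m(F, h) = 6 (m(F, h) = -7 + ((0*F)*h + 13) = -7 + (0*h + 13) = -7 + (0 + 13) = -7 + 13 = 6)
1/((134 + m(6, r(K, -4)))*z(8)) = 1/((134 + 6)*(-4)) = 1/(140*(-4)) = 1/(-560) = -1/560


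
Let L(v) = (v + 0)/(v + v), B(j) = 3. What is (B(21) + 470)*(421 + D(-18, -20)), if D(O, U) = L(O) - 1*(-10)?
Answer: 408199/2 ≈ 2.0410e+5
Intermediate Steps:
L(v) = ½ (L(v) = v/((2*v)) = v*(1/(2*v)) = ½)
D(O, U) = 21/2 (D(O, U) = ½ - 1*(-10) = ½ + 10 = 21/2)
(B(21) + 470)*(421 + D(-18, -20)) = (3 + 470)*(421 + 21/2) = 473*(863/2) = 408199/2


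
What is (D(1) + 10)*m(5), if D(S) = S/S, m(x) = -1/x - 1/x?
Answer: -22/5 ≈ -4.4000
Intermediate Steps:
m(x) = -2/x
D(S) = 1
(D(1) + 10)*m(5) = (1 + 10)*(-2/5) = 11*(-2*1/5) = 11*(-2/5) = -22/5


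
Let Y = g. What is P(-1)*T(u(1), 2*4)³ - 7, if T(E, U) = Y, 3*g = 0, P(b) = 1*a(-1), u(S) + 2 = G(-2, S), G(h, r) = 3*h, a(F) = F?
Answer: -7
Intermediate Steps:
u(S) = -8 (u(S) = -2 + 3*(-2) = -2 - 6 = -8)
P(b) = -1 (P(b) = 1*(-1) = -1)
g = 0 (g = (⅓)*0 = 0)
Y = 0
T(E, U) = 0
P(-1)*T(u(1), 2*4)³ - 7 = -1*0³ - 7 = -1*0 - 7 = 0 - 7 = -7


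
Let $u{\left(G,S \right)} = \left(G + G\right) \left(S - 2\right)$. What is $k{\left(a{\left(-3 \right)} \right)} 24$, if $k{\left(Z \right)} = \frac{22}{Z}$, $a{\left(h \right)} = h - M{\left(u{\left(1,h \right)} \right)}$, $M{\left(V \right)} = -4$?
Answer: $528$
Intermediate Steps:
$u{\left(G,S \right)} = 2 G \left(-2 + S\right)$
$a{\left(h \right)} = 4 + h$ ($a{\left(h \right)} = h - -4 = h + 4 = 4 + h$)
$k{\left(a{\left(-3 \right)} \right)} 24 = \frac{22}{4 - 3} \cdot 24 = \frac{22}{1} \cdot 24 = 22 \cdot 1 \cdot 24 = 22 \cdot 24 = 528$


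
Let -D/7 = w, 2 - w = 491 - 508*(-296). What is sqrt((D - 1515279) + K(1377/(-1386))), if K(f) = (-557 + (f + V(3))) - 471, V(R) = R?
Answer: 3*I*sqrt(1212957438)/154 ≈ 678.46*I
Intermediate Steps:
w = -150857 (w = 2 - (491 - 508*(-296)) = 2 - (491 + 150368) = 2 - 1*150859 = 2 - 150859 = -150857)
D = 1055999 (D = -7*(-150857) = 1055999)
K(f) = -1025 + f (K(f) = (-557 + (f + 3)) - 471 = (-557 + (3 + f)) - 471 = (-554 + f) - 471 = -1025 + f)
sqrt((D - 1515279) + K(1377/(-1386))) = sqrt((1055999 - 1515279) + (-1025 + 1377/(-1386))) = sqrt(-459280 + (-1025 + 1377*(-1/1386))) = sqrt(-459280 + (-1025 - 153/154)) = sqrt(-459280 - 158003/154) = sqrt(-70887123/154) = 3*I*sqrt(1212957438)/154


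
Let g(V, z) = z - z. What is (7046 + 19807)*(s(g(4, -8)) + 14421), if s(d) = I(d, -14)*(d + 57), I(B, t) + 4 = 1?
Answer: 382655250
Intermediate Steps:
I(B, t) = -3 (I(B, t) = -4 + 1 = -3)
g(V, z) = 0
s(d) = -171 - 3*d (s(d) = -3*(d + 57) = -3*(57 + d) = -171 - 3*d)
(7046 + 19807)*(s(g(4, -8)) + 14421) = (7046 + 19807)*((-171 - 3*0) + 14421) = 26853*((-171 + 0) + 14421) = 26853*(-171 + 14421) = 26853*14250 = 382655250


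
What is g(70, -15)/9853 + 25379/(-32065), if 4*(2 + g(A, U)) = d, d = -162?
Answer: -502844099/631872890 ≈ -0.79580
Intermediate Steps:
g(A, U) = -85/2 (g(A, U) = -2 + (¼)*(-162) = -2 - 81/2 = -85/2)
g(70, -15)/9853 + 25379/(-32065) = -85/2/9853 + 25379/(-32065) = -85/2*1/9853 + 25379*(-1/32065) = -85/19706 - 25379/32065 = -502844099/631872890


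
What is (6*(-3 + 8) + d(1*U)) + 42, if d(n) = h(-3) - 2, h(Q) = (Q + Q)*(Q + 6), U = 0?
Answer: 52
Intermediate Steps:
h(Q) = 2*Q*(6 + Q) (h(Q) = (2*Q)*(6 + Q) = 2*Q*(6 + Q))
d(n) = -20 (d(n) = 2*(-3)*(6 - 3) - 2 = 2*(-3)*3 - 2 = -18 - 2 = -20)
(6*(-3 + 8) + d(1*U)) + 42 = (6*(-3 + 8) - 20) + 42 = (6*5 - 20) + 42 = (30 - 20) + 42 = 10 + 42 = 52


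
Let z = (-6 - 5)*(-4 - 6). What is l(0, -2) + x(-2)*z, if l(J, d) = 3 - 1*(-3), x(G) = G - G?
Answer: 6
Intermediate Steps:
x(G) = 0
l(J, d) = 6 (l(J, d) = 3 + 3 = 6)
z = 110 (z = -11*(-10) = 110)
l(0, -2) + x(-2)*z = 6 + 0*110 = 6 + 0 = 6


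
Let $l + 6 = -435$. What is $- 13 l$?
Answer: $5733$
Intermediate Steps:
$l = -441$ ($l = -6 - 435 = -441$)
$- 13 l = \left(-13\right) \left(-441\right) = 5733$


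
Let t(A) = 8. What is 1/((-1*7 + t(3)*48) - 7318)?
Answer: -1/6941 ≈ -0.00014407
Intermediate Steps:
1/((-1*7 + t(3)*48) - 7318) = 1/((-1*7 + 8*48) - 7318) = 1/((-7 + 384) - 7318) = 1/(377 - 7318) = 1/(-6941) = -1/6941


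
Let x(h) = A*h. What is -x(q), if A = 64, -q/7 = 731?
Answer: 327488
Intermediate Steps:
q = -5117 (q = -7*731 = -5117)
x(h) = 64*h
-x(q) = -64*(-5117) = -1*(-327488) = 327488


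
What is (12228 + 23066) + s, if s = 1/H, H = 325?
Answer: 11470551/325 ≈ 35294.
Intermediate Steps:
s = 1/325 ≈ 0.0030769
(12228 + 23066) + s = (12228 + 23066) + 1/325 = 35294 + 1/325 = 11470551/325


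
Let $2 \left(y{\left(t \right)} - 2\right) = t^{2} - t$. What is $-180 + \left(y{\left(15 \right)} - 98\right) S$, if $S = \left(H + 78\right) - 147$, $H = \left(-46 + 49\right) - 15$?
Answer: $-909$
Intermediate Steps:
$H = -12$ ($H = 3 - 15 = -12$)
$y{\left(t \right)} = 2 + \frac{t^{2}}{2} - \frac{t}{2}$ ($y{\left(t \right)} = 2 + \frac{t^{2} - t}{2} = 2 + \left(\frac{t^{2}}{2} - \frac{t}{2}\right) = 2 + \frac{t^{2}}{2} - \frac{t}{2}$)
$S = -81$ ($S = \left(-12 + 78\right) - 147 = 66 - 147 = -81$)
$-180 + \left(y{\left(15 \right)} - 98\right) S = -180 + \left(\left(2 + \frac{15^{2}}{2} - \frac{15}{2}\right) - 98\right) \left(-81\right) = -180 + \left(\left(2 + \frac{1}{2} \cdot 225 - \frac{15}{2}\right) - 98\right) \left(-81\right) = -180 + \left(\left(2 + \frac{225}{2} - \frac{15}{2}\right) - 98\right) \left(-81\right) = -180 + \left(107 - 98\right) \left(-81\right) = -180 + 9 \left(-81\right) = -180 - 729 = -909$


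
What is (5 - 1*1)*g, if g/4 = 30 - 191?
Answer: -2576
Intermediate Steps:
g = -644 (g = 4*(30 - 191) = 4*(-161) = -644)
(5 - 1*1)*g = (5 - 1*1)*(-644) = (5 - 1)*(-644) = 4*(-644) = -2576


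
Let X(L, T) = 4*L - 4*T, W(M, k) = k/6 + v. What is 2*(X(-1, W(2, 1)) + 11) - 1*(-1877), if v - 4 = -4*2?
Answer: 5765/3 ≈ 1921.7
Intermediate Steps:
v = -4 (v = 4 - 4*2 = 4 - 8 = -4)
W(M, k) = -4 + k/6 (W(M, k) = k/6 - 4 = -4 + k/6)
X(L, T) = -4*T + 4*L
2*(X(-1, W(2, 1)) + 11) - 1*(-1877) = 2*((-4*(-4 + (⅙)*1) + 4*(-1)) + 11) - 1*(-1877) = 2*((-4*(-4 + ⅙) - 4) + 11) + 1877 = 2*((-4*(-23/6) - 4) + 11) + 1877 = 2*((46/3 - 4) + 11) + 1877 = 2*(34/3 + 11) + 1877 = 2*(67/3) + 1877 = 134/3 + 1877 = 5765/3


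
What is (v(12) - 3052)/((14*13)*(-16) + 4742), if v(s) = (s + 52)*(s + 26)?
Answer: -62/183 ≈ -0.33880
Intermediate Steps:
v(s) = (26 + s)*(52 + s) (v(s) = (52 + s)*(26 + s) = (26 + s)*(52 + s))
(v(12) - 3052)/((14*13)*(-16) + 4742) = ((1352 + 12² + 78*12) - 3052)/((14*13)*(-16) + 4742) = ((1352 + 144 + 936) - 3052)/(182*(-16) + 4742) = (2432 - 3052)/(-2912 + 4742) = -620/1830 = -620*1/1830 = -62/183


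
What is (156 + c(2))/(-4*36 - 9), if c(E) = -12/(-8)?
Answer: -35/34 ≈ -1.0294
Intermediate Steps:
c(E) = 3/2 (c(E) = -12*(-⅛) = 3/2)
(156 + c(2))/(-4*36 - 9) = (156 + 3/2)/(-4*36 - 9) = 315/(2*(-144 - 9)) = (315/2)/(-153) = (315/2)*(-1/153) = -35/34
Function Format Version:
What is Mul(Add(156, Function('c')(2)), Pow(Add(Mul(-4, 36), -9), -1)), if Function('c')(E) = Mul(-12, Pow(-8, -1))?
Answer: Rational(-35, 34) ≈ -1.0294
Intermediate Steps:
Function('c')(E) = Rational(3, 2) (Function('c')(E) = Mul(-12, Rational(-1, 8)) = Rational(3, 2))
Mul(Add(156, Function('c')(2)), Pow(Add(Mul(-4, 36), -9), -1)) = Mul(Add(156, Rational(3, 2)), Pow(Add(Mul(-4, 36), -9), -1)) = Mul(Rational(315, 2), Pow(Add(-144, -9), -1)) = Mul(Rational(315, 2), Pow(-153, -1)) = Mul(Rational(315, 2), Rational(-1, 153)) = Rational(-35, 34)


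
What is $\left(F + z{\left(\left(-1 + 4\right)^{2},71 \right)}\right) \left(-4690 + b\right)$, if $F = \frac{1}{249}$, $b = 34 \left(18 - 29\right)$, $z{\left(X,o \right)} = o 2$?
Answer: $- \frac{59685992}{83} \approx -7.1911 \cdot 10^{5}$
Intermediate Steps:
$z{\left(X,o \right)} = 2 o$
$b = -374$ ($b = 34 \left(-11\right) = -374$)
$F = \frac{1}{249} \approx 0.0040161$
$\left(F + z{\left(\left(-1 + 4\right)^{2},71 \right)}\right) \left(-4690 + b\right) = \left(\frac{1}{249} + 2 \cdot 71\right) \left(-4690 - 374\right) = \left(\frac{1}{249} + 142\right) \left(-5064\right) = \frac{35359}{249} \left(-5064\right) = - \frac{59685992}{83}$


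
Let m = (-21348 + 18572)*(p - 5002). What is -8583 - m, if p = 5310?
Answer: 846425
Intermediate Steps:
m = -855008 (m = (-21348 + 18572)*(5310 - 5002) = -2776*308 = -855008)
-8583 - m = -8583 - 1*(-855008) = -8583 + 855008 = 846425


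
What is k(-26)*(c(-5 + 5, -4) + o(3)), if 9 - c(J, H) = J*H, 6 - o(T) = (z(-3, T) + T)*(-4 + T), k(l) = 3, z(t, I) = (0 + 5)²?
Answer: 129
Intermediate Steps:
z(t, I) = 25 (z(t, I) = 5² = 25)
o(T) = 6 - (-4 + T)*(25 + T) (o(T) = 6 - (25 + T)*(-4 + T) = 6 - (-4 + T)*(25 + T))
c(J, H) = 9 - H*J (c(J, H) = 9 - J*H = 9 - H*J)
k(-26)*(c(-5 + 5, -4) + o(3)) = 3*((9 - 1*(-4)*(-5 + 5)) + (106 - 1*3² - 21*3)) = 3*((9 - 1*(-4)*0) + (106 - 1*9 - 63)) = 3*((9 + 0) + (106 - 9 - 63)) = 3*(9 + 34) = 3*43 = 129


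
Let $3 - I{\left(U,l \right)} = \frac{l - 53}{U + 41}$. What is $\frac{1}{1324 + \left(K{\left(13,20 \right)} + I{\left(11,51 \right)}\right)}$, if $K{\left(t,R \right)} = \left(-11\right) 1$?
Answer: $\frac{26}{34217} \approx 0.00075986$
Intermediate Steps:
$K{\left(t,R \right)} = -11$
$I{\left(U,l \right)} = 3 - \frac{-53 + l}{41 + U}$ ($I{\left(U,l \right)} = 3 - \frac{l - 53}{U + 41} = 3 - \frac{-53 + l}{41 + U}$)
$\frac{1}{1324 + \left(K{\left(13,20 \right)} + I{\left(11,51 \right)}\right)} = \frac{1}{1324 - \left(11 - \frac{176 - 51 + 3 \cdot 11}{41 + 11}\right)} = \frac{1}{1324 - \left(11 - \frac{176 - 51 + 33}{52}\right)} = \frac{1}{1324 + \left(-11 + \frac{1}{52} \cdot 158\right)} = \frac{1}{1324 + \left(-11 + \frac{79}{26}\right)} = \frac{1}{1324 - \frac{207}{26}} = \frac{1}{\frac{34217}{26}} = \frac{26}{34217}$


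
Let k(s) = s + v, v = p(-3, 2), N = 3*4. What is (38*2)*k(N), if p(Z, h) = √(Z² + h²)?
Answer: 912 + 76*√13 ≈ 1186.0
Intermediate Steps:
N = 12
v = √13 (v = √((-3)² + 2²) = √(9 + 4) = √13 ≈ 3.6056)
k(s) = s + √13
(38*2)*k(N) = (38*2)*(12 + √13) = 76*(12 + √13) = 912 + 76*√13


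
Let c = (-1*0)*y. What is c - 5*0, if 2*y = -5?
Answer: 0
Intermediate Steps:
y = -5/2 (y = (1/2)*(-5) = -5/2 ≈ -2.5000)
c = 0 (c = -1*0*(-5/2) = 0*(-5/2) = 0)
c - 5*0 = 0 - 5*0 = 0 + 0 = 0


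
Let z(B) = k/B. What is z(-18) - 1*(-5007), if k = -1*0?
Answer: 5007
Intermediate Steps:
k = 0
z(B) = 0 (z(B) = 0/B = 0)
z(-18) - 1*(-5007) = 0 - 1*(-5007) = 0 + 5007 = 5007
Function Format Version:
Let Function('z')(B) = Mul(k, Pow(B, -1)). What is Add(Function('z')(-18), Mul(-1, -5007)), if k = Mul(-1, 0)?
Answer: 5007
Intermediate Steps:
k = 0
Function('z')(B) = 0 (Function('z')(B) = Mul(0, Pow(B, -1)) = 0)
Add(Function('z')(-18), Mul(-1, -5007)) = Add(0, Mul(-1, -5007)) = Add(0, 5007) = 5007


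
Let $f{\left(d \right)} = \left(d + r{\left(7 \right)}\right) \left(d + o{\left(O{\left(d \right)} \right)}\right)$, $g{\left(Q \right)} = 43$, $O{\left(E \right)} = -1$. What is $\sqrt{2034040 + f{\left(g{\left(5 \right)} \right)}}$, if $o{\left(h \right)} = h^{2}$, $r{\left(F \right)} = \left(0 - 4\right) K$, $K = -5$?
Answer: $2 \sqrt{509203} \approx 1427.2$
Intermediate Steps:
$r{\left(F \right)} = 20$ ($r{\left(F \right)} = \left(0 - 4\right) \left(-5\right) = \left(-4\right) \left(-5\right) = 20$)
$f{\left(d \right)} = \left(1 + d\right) \left(20 + d\right)$ ($f{\left(d \right)} = \left(d + 20\right) \left(d + \left(-1\right)^{2}\right) = \left(20 + d\right) \left(d + 1\right) = \left(20 + d\right) \left(1 + d\right) = \left(1 + d\right) \left(20 + d\right)$)
$\sqrt{2034040 + f{\left(g{\left(5 \right)} \right)}} = \sqrt{2034040 + \left(20 + 43^{2} + 21 \cdot 43\right)} = \sqrt{2034040 + \left(20 + 1849 + 903\right)} = \sqrt{2034040 + 2772} = \sqrt{2036812} = 2 \sqrt{509203}$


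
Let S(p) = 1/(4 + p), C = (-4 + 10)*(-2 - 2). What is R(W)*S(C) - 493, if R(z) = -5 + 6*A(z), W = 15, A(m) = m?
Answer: -1989/4 ≈ -497.25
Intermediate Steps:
C = -24 (C = 6*(-4) = -24)
R(z) = -5 + 6*z
R(W)*S(C) - 493 = (-5 + 6*15)/(4 - 24) - 493 = (-5 + 90)/(-20) - 493 = 85*(-1/20) - 493 = -17/4 - 493 = -1989/4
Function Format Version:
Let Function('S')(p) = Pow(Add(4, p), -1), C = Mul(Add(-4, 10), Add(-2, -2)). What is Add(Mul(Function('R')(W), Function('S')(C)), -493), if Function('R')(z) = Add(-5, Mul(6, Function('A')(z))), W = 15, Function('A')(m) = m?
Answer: Rational(-1989, 4) ≈ -497.25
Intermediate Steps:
C = -24 (C = Mul(6, -4) = -24)
Function('R')(z) = Add(-5, Mul(6, z))
Add(Mul(Function('R')(W), Function('S')(C)), -493) = Add(Mul(Add(-5, Mul(6, 15)), Pow(Add(4, -24), -1)), -493) = Add(Mul(Add(-5, 90), Pow(-20, -1)), -493) = Add(Mul(85, Rational(-1, 20)), -493) = Add(Rational(-17, 4), -493) = Rational(-1989, 4)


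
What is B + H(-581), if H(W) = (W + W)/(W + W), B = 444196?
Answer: 444197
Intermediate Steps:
H(W) = 1 (H(W) = (2*W)/((2*W)) = (2*W)*(1/(2*W)) = 1)
B + H(-581) = 444196 + 1 = 444197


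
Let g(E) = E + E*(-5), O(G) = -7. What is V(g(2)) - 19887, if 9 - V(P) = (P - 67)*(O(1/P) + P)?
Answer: -21003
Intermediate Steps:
g(E) = -4*E (g(E) = E - 5*E = -4*E)
V(P) = 9 - (-67 + P)*(-7 + P) (V(P) = 9 - (P - 67)*(-7 + P) = 9 - (-67 + P)*(-7 + P))
V(g(2)) - 19887 = (-460 - (-4*2)² + 74*(-4*2)) - 19887 = (-460 - 1*(-8)² + 74*(-8)) - 19887 = (-460 - 1*64 - 592) - 19887 = (-460 - 64 - 592) - 19887 = -1116 - 19887 = -21003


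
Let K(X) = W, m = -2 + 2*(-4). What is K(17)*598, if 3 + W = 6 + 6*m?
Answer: -34086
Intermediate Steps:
m = -10 (m = -2 - 8 = -10)
W = -57 (W = -3 + (6 + 6*(-10)) = -3 + (6 - 60) = -3 - 54 = -57)
K(X) = -57
K(17)*598 = -57*598 = -34086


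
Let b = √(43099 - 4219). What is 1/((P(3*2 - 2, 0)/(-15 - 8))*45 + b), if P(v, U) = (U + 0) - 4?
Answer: -23/114084 + 529*√30/570420 ≈ 0.0048779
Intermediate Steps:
b = 36*√30 (b = √38880 = 36*√30 ≈ 197.18)
P(v, U) = -4 + U (P(v, U) = U - 4 = -4 + U)
1/((P(3*2 - 2, 0)/(-15 - 8))*45 + b) = 1/(((-4 + 0)/(-15 - 8))*45 + 36*√30) = 1/(-4/(-23)*45 + 36*√30) = 1/(-4*(-1/23)*45 + 36*√30) = 1/((4/23)*45 + 36*√30) = 1/(180/23 + 36*√30)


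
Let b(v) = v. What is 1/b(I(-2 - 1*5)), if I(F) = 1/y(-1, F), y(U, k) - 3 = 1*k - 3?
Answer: -7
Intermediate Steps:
y(U, k) = k (y(U, k) = 3 + (1*k - 3) = 3 + (k - 3) = 3 + (-3 + k) = k)
I(F) = 1/F
1/b(I(-2 - 1*5)) = 1/(1/(-2 - 1*5)) = 1/(1/(-2 - 5)) = 1/(1/(-7)) = 1/(-1/7) = -7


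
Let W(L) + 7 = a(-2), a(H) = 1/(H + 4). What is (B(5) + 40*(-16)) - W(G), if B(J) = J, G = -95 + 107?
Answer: -1257/2 ≈ -628.50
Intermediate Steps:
G = 12
a(H) = 1/(4 + H)
W(L) = -13/2 (W(L) = -7 + 1/(4 - 2) = -7 + 1/2 = -7 + ½ = -13/2)
(B(5) + 40*(-16)) - W(G) = (5 + 40*(-16)) - 1*(-13/2) = (5 - 640) + 13/2 = -635 + 13/2 = -1257/2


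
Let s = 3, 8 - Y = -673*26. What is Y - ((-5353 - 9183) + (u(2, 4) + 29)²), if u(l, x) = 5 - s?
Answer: 31081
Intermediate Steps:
Y = 17506 (Y = 8 - (-673)*26 = 8 - 1*(-17498) = 8 + 17498 = 17506)
u(l, x) = 2 (u(l, x) = 5 - 1*3 = 5 - 3 = 2)
Y - ((-5353 - 9183) + (u(2, 4) + 29)²) = 17506 - ((-5353 - 9183) + (2 + 29)²) = 17506 - (-14536 + 31²) = 17506 - (-14536 + 961) = 17506 - 1*(-13575) = 17506 + 13575 = 31081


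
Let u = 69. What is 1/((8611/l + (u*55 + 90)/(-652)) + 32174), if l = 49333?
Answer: 32165116/1034694397851 ≈ 3.1087e-5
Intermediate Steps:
1/((8611/l + (u*55 + 90)/(-652)) + 32174) = 1/((8611/49333 + (69*55 + 90)/(-652)) + 32174) = 1/((8611*(1/49333) + (3795 + 90)*(-1/652)) + 32174) = 1/((8611/49333 + 3885*(-1/652)) + 32174) = 1/((8611/49333 - 3885/652) + 32174) = 1/(-186044333/32165116 + 32174) = 1/(1034694397851/32165116) = 32165116/1034694397851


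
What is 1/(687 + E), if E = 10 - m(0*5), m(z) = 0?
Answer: 1/697 ≈ 0.0014347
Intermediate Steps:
E = 10 (E = 10 - 1*0 = 10 + 0 = 10)
1/(687 + E) = 1/(687 + 10) = 1/697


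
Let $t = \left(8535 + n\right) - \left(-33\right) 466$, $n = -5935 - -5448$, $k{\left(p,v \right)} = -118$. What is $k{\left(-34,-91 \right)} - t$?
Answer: $-23544$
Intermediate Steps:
$n = -487$ ($n = -5935 + 5448 = -487$)
$t = 23426$ ($t = \left(8535 - 487\right) - \left(-33\right) 466 = 8048 - -15378 = 8048 + 15378 = 23426$)
$k{\left(-34,-91 \right)} - t = -118 - 23426 = -23544$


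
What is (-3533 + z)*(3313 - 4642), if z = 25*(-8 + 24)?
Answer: 4163757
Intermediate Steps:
z = 400 (z = 25*16 = 400)
(-3533 + z)*(3313 - 4642) = (-3533 + 400)*(3313 - 4642) = -3133*(-1329) = 4163757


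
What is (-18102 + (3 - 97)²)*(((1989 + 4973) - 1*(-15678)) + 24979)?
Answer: -441237654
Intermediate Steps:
(-18102 + (3 - 97)²)*(((1989 + 4973) - 1*(-15678)) + 24979) = (-18102 + (-94)²)*((6962 + 15678) + 24979) = (-18102 + 8836)*(22640 + 24979) = -9266*47619 = -441237654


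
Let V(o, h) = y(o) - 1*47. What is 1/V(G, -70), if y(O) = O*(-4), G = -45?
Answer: 1/133 ≈ 0.0075188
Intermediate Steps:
y(O) = -4*O
V(o, h) = -47 - 4*o (V(o, h) = -4*o - 1*47 = -4*o - 47 = -47 - 4*o)
1/V(G, -70) = 1/(-47 - 4*(-45)) = 1/(-47 + 180) = 1/133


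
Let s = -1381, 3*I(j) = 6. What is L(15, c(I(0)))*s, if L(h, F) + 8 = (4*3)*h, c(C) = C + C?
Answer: -237532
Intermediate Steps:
I(j) = 2 (I(j) = (⅓)*6 = 2)
c(C) = 2*C
L(h, F) = -8 + 12*h (L(h, F) = -8 + (4*3)*h = -8 + 12*h)
L(15, c(I(0)))*s = (-8 + 12*15)*(-1381) = (-8 + 180)*(-1381) = 172*(-1381) = -237532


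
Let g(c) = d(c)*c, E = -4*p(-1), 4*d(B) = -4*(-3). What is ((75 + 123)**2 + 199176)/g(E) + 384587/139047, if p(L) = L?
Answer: 2762553242/139047 ≈ 19868.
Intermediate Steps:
d(B) = 3 (d(B) = (-4*(-3))/4 = (1/4)*12 = 3)
E = 4 (E = -4*(-1) = 4)
g(c) = 3*c
((75 + 123)**2 + 199176)/g(E) + 384587/139047 = ((75 + 123)**2 + 199176)/((3*4)) + 384587/139047 = (198**2 + 199176)/12 + 384587*(1/139047) = (39204 + 199176)*(1/12) + 384587/139047 = 238380*(1/12) + 384587/139047 = 19865 + 384587/139047 = 2762553242/139047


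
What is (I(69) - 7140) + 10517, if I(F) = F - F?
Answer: 3377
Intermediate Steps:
I(F) = 0
(I(69) - 7140) + 10517 = (0 - 7140) + 10517 = -7140 + 10517 = 3377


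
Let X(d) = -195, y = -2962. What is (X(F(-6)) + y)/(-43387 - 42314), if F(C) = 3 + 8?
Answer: 41/1113 ≈ 0.036837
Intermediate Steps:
F(C) = 11
(X(F(-6)) + y)/(-43387 - 42314) = (-195 - 2962)/(-43387 - 42314) = -3157/(-85701) = -3157*(-1/85701) = 41/1113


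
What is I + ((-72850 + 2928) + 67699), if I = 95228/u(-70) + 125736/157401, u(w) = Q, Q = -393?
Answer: -5646341497/2291059 ≈ -2464.5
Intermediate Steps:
u(w) = -393
I = -553317340/2291059 (I = 95228/(-393) + 125736/157401 = 95228*(-1/393) + 125736*(1/157401) = -95228/393 + 41912/52467 = -553317340/2291059 ≈ -241.51)
I + ((-72850 + 2928) + 67699) = -553317340/2291059 + ((-72850 + 2928) + 67699) = -553317340/2291059 + (-69922 + 67699) = -553317340/2291059 - 2223 = -5646341497/2291059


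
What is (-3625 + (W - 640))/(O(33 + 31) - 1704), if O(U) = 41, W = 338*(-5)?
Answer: 5955/1663 ≈ 3.5809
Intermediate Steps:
W = -1690
(-3625 + (W - 640))/(O(33 + 31) - 1704) = (-3625 + (-1690 - 640))/(41 - 1704) = (-3625 - 2330)/(-1663) = -5955*(-1/1663) = 5955/1663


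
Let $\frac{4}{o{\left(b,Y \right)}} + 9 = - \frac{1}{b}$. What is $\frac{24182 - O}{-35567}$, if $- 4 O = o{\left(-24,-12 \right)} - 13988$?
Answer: $- \frac{4447251}{7646905} \approx -0.58158$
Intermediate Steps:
$o{\left(b,Y \right)} = \frac{4}{-9 - \frac{1}{b}}$
$O = \frac{751879}{215}$ ($O = - \frac{\left(-4\right) \left(-24\right) \frac{1}{1 + 9 \left(-24\right)} - 13988}{4} = - \frac{\left(-4\right) \left(-24\right) \frac{1}{1 - 216} - 13988}{4} = - \frac{\left(-4\right) \left(-24\right) \frac{1}{-215} - 13988}{4} = - \frac{\left(-4\right) \left(-24\right) \left(- \frac{1}{215}\right) - 13988}{4} = - \frac{- \frac{96}{215} - 13988}{4} = \left(- \frac{1}{4}\right) \left(- \frac{3007516}{215}\right) = \frac{751879}{215} \approx 3497.1$)
$\frac{24182 - O}{-35567} = \frac{24182 - \frac{751879}{215}}{-35567} = \left(24182 - \frac{751879}{215}\right) \left(- \frac{1}{35567}\right) = \frac{4447251}{215} \left(- \frac{1}{35567}\right) = - \frac{4447251}{7646905}$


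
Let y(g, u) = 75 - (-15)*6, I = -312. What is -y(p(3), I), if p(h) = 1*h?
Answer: -165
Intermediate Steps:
p(h) = h
y(g, u) = 165 (y(g, u) = 75 - 1*(-90) = 75 + 90 = 165)
-y(p(3), I) = -1*165 = -165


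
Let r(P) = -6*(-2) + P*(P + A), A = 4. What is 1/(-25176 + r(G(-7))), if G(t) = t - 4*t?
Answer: -1/24639 ≈ -4.0586e-5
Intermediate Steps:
G(t) = -3*t
r(P) = 12 + P*(4 + P) (r(P) = -6*(-2) + P*(P + 4) = 12 + P*(4 + P))
1/(-25176 + r(G(-7))) = 1/(-25176 + (12 + (-3*(-7))**2 + 4*(-3*(-7)))) = 1/(-25176 + (12 + 21**2 + 4*21)) = 1/(-25176 + (12 + 441 + 84)) = 1/(-25176 + 537) = 1/(-24639) = -1/24639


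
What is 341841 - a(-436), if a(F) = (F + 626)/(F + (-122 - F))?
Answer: 20852396/61 ≈ 3.4184e+5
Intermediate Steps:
a(F) = -313/61 - F/122 (a(F) = (626 + F)/(-122) = (626 + F)*(-1/122) = -313/61 - F/122)
341841 - a(-436) = 341841 - (-313/61 - 1/122*(-436)) = 341841 - (-313/61 + 218/61) = 341841 - 1*(-95/61) = 341841 + 95/61 = 20852396/61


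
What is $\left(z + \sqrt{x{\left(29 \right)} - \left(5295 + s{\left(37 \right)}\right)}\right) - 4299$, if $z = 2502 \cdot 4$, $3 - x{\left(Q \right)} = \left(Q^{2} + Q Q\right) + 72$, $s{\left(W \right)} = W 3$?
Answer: $5709 + i \sqrt{7157} \approx 5709.0 + 84.599 i$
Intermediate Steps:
$s{\left(W \right)} = 3 W$
$x{\left(Q \right)} = -69 - 2 Q^{2}$ ($x{\left(Q \right)} = 3 - \left(\left(Q^{2} + Q Q\right) + 72\right) = 3 - \left(\left(Q^{2} + Q^{2}\right) + 72\right) = 3 - \left(2 Q^{2} + 72\right) = 3 - \left(72 + 2 Q^{2}\right) = -69 - 2 Q^{2}$)
$z = 10008$
$\left(z + \sqrt{x{\left(29 \right)} - \left(5295 + s{\left(37 \right)}\right)}\right) - 4299 = \left(10008 + \sqrt{\left(-69 - 2 \cdot 29^{2}\right) - \left(5295 + 3 \cdot 37\right)}\right) - 4299 = \left(10008 + \sqrt{\left(-69 - 1682\right) - 5406}\right) - 4299 = \left(10008 + \sqrt{-1751 - 5406}\right) - 4299 = \left(10008 + \sqrt{-7157}\right) - 4299 = \left(10008 + i \sqrt{7157}\right) - 4299 = 5709 + i \sqrt{7157}$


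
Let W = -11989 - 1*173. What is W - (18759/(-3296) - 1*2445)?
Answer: -32008473/3296 ≈ -9711.3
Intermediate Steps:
W = -12162 (W = -11989 - 173 = -12162)
W - (18759/(-3296) - 1*2445) = -12162 - (18759/(-3296) - 1*2445) = -12162 - (18759*(-1/3296) - 2445) = -12162 - (-18759/3296 - 2445) = -12162 - 1*(-8077479/3296) = -12162 + 8077479/3296 = -32008473/3296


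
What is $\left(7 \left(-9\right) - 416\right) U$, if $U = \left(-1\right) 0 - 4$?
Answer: $1916$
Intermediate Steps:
$U = -4$ ($U = 0 - 4 = -4$)
$\left(7 \left(-9\right) - 416\right) U = \left(7 \left(-9\right) - 416\right) \left(-4\right) = \left(-63 - 416\right) \left(-4\right) = \left(-479\right) \left(-4\right) = 1916$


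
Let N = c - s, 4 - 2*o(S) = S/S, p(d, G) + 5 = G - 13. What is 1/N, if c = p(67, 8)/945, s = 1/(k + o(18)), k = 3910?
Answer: -1478547/16024 ≈ -92.271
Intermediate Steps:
p(d, G) = -18 + G (p(d, G) = -5 + (G - 13) = -5 + (-13 + G) = -18 + G)
o(S) = 3/2 (o(S) = 2 - S/(2*S) = 2 - ½*1 = 2 - ½ = 3/2)
s = 2/7823 (s = 1/(3910 + 3/2) = 1/(7823/2) = 2/7823 ≈ 0.00025566)
c = -2/189 (c = (-18 + 8)/945 = -10*1/945 = -2/189 ≈ -0.010582)
N = -16024/1478547 (N = -2/189 - 1*2/7823 = -2/189 - 2/7823 = -16024/1478547 ≈ -0.010838)
1/N = 1/(-16024/1478547) = -1478547/16024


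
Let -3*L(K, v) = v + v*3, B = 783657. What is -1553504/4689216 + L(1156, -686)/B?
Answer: -257892265/781194078 ≈ -0.33013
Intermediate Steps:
L(K, v) = -4*v/3 (L(K, v) = -(v + v*3)/3 = -(v + 3*v)/3 = -4*v/3)
-1553504/4689216 + L(1156, -686)/B = -1553504/4689216 - 4/3*(-686)/783657 = -1553504*1/4689216 + (2744/3)*(1/783657) = -48547/146538 + 56/47979 = -257892265/781194078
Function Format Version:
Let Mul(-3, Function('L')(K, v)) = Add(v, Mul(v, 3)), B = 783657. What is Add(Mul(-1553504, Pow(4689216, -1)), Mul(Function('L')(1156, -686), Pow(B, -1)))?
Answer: Rational(-257892265, 781194078) ≈ -0.33013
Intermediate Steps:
Function('L')(K, v) = Mul(Rational(-4, 3), v) (Function('L')(K, v) = Mul(Rational(-1, 3), Add(v, Mul(v, 3))) = Mul(Rational(-1, 3), Add(v, Mul(3, v))) = Mul(Rational(-1, 3), Mul(4, v)) = Mul(Rational(-4, 3), v))
Add(Mul(-1553504, Pow(4689216, -1)), Mul(Function('L')(1156, -686), Pow(B, -1))) = Add(Mul(-1553504, Pow(4689216, -1)), Mul(Mul(Rational(-4, 3), -686), Pow(783657, -1))) = Add(Mul(-1553504, Rational(1, 4689216)), Mul(Rational(2744, 3), Rational(1, 783657))) = Add(Rational(-48547, 146538), Rational(56, 47979)) = Rational(-257892265, 781194078)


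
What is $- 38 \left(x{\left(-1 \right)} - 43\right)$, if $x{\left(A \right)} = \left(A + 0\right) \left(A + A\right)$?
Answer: $1558$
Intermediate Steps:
$x{\left(A \right)} = 2 A^{2}$ ($x{\left(A \right)} = A 2 A = 2 A^{2}$)
$- 38 \left(x{\left(-1 \right)} - 43\right) = - 38 \left(2 \left(-1\right)^{2} - 43\right) = - 38 \left(2 \cdot 1 - 43\right) = - 38 \left(2 - 43\right) = \left(-38\right) \left(-41\right) = 1558$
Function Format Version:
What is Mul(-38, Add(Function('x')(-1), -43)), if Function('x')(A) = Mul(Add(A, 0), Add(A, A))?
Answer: 1558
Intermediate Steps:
Function('x')(A) = Mul(2, Pow(A, 2)) (Function('x')(A) = Mul(A, Mul(2, A)) = Mul(2, Pow(A, 2)))
Mul(-38, Add(Function('x')(-1), -43)) = Mul(-38, Add(Mul(2, Pow(-1, 2)), -43)) = Mul(-38, Add(Mul(2, 1), -43)) = Mul(-38, Add(2, -43)) = Mul(-38, -41) = 1558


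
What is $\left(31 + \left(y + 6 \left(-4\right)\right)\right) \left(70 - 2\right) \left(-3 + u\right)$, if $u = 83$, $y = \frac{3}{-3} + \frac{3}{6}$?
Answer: $35360$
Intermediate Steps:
$y = - \frac{1}{2}$ ($y = 3 \left(- \frac{1}{3}\right) + 3 \cdot \frac{1}{6} = -1 + \frac{1}{2} = - \frac{1}{2} \approx -0.5$)
$\left(31 + \left(y + 6 \left(-4\right)\right)\right) \left(70 - 2\right) \left(-3 + u\right) = \left(31 + \left(- \frac{1}{2} + 6 \left(-4\right)\right)\right) \left(70 - 2\right) \left(-3 + 83\right) = \left(31 - \frac{49}{2}\right) 68 \cdot 80 = \frac{13}{2} \cdot 68 \cdot 80 = 442 \cdot 80 = 35360$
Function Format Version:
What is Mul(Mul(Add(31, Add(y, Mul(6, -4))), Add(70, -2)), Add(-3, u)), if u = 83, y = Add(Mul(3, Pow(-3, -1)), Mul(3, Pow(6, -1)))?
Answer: 35360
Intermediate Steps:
y = Rational(-1, 2) (y = Add(Mul(3, Rational(-1, 3)), Mul(3, Rational(1, 6))) = Add(-1, Rational(1, 2)) = Rational(-1, 2) ≈ -0.50000)
Mul(Mul(Add(31, Add(y, Mul(6, -4))), Add(70, -2)), Add(-3, u)) = Mul(Mul(Add(31, Add(Rational(-1, 2), Mul(6, -4))), Add(70, -2)), Add(-3, 83)) = Mul(Mul(Add(31, Add(Rational(-1, 2), -24)), 68), 80) = Mul(Mul(Add(31, Rational(-49, 2)), 68), 80) = Mul(Mul(Rational(13, 2), 68), 80) = Mul(442, 80) = 35360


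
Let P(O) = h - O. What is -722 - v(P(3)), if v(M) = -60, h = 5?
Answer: -662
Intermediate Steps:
P(O) = 5 - O
-722 - v(P(3)) = -722 - 1*(-60) = -722 + 60 = -662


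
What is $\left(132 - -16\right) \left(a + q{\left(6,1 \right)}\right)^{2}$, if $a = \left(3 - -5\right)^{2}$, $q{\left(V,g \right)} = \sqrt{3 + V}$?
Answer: $664372$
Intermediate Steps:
$a = 64$ ($a = \left(3 + 5\right)^{2} = 8^{2} = 64$)
$\left(132 - -16\right) \left(a + q{\left(6,1 \right)}\right)^{2} = \left(132 - -16\right) \left(64 + \sqrt{3 + 6}\right)^{2} = \left(132 + 16\right) \left(64 + \sqrt{9}\right)^{2} = 148 \left(64 + 3\right)^{2} = 148 \cdot 67^{2} = 148 \cdot 4489 = 664372$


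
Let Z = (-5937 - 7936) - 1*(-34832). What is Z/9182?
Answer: 20959/9182 ≈ 2.2826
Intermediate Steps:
Z = 20959 (Z = -13873 + 34832 = 20959)
Z/9182 = 20959/9182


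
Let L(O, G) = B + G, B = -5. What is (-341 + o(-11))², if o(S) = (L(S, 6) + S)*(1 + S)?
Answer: 58081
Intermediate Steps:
L(O, G) = -5 + G
o(S) = (1 + S)² (o(S) = ((-5 + 6) + S)*(1 + S) = (1 + S)*(1 + S) = (1 + S)²)
(-341 + o(-11))² = (-341 + (1 + (-11)² + 2*(-11)))² = (-341 + (1 + 121 - 22))² = (-341 + 100)² = (-241)² = 58081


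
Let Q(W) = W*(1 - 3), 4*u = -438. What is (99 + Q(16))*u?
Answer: -14673/2 ≈ -7336.5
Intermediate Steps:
u = -219/2 (u = (1/4)*(-438) = -219/2 ≈ -109.50)
Q(W) = -2*W (Q(W) = W*(-2) = -2*W)
(99 + Q(16))*u = (99 - 2*16)*(-219/2) = (99 - 32)*(-219/2) = 67*(-219/2) = -14673/2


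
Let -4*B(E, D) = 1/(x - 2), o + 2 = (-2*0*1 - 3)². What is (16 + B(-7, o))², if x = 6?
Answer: 65025/256 ≈ 254.00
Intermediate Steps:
o = 7 (o = -2 + (-2*0*1 - 3)² = -2 + (0*1 - 3)² = -2 + (0 - 3)² = -2 + (-3)² = -2 + 9 = 7)
B(E, D) = -1/16 (B(E, D) = -1/(4*(6 - 2)) = -¼/4 = -¼*¼ = -1/16)
(16 + B(-7, o))² = (16 - 1/16)² = (255/16)² = 65025/256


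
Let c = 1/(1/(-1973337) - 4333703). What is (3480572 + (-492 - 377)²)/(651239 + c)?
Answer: 36223380690519896496/5569302460165720631 ≈ 6.5041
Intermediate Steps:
c = -1973337/8551856476912 (c = 1/(-1/1973337 - 4333703) = 1/(-8551856476912/1973337) = -1973337/8551856476912 ≈ -2.3075e-7)
(3480572 + (-492 - 377)²)/(651239 + c) = (3480572 + (-492 - 377)²)/(651239 - 1973337/8551856476912) = (3480572 + (-869)²)/(5569302460165720631/8551856476912) = (3480572 + 755161)*(8551856476912/5569302460165720631) = 4235733*(8551856476912/5569302460165720631) = 36223380690519896496/5569302460165720631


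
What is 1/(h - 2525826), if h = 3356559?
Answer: 1/830733 ≈ 1.2038e-6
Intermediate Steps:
1/(h - 2525826) = 1/(3356559 - 2525826) = 1/830733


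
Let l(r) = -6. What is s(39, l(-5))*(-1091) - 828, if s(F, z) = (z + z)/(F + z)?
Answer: -4744/11 ≈ -431.27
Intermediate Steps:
s(F, z) = 2*z/(F + z) (s(F, z) = (2*z)/(F + z) = 2*z/(F + z))
s(39, l(-5))*(-1091) - 828 = (2*(-6)/(39 - 6))*(-1091) - 828 = (2*(-6)/33)*(-1091) - 828 = (2*(-6)*(1/33))*(-1091) - 828 = -4/11*(-1091) - 828 = 4364/11 - 828 = -4744/11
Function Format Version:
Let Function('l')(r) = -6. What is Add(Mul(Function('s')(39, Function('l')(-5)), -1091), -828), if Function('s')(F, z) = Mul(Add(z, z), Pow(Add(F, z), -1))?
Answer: Rational(-4744, 11) ≈ -431.27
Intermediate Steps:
Function('s')(F, z) = Mul(2, z, Pow(Add(F, z), -1)) (Function('s')(F, z) = Mul(Mul(2, z), Pow(Add(F, z), -1)) = Mul(2, z, Pow(Add(F, z), -1)))
Add(Mul(Function('s')(39, Function('l')(-5)), -1091), -828) = Add(Mul(Mul(2, -6, Pow(Add(39, -6), -1)), -1091), -828) = Add(Mul(Mul(2, -6, Pow(33, -1)), -1091), -828) = Add(Mul(Mul(2, -6, Rational(1, 33)), -1091), -828) = Add(Mul(Rational(-4, 11), -1091), -828) = Add(Rational(4364, 11), -828) = Rational(-4744, 11)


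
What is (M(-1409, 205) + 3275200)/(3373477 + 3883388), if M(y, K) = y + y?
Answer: 1090794/2418955 ≈ 0.45094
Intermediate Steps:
M(y, K) = 2*y
(M(-1409, 205) + 3275200)/(3373477 + 3883388) = (2*(-1409) + 3275200)/(3373477 + 3883388) = (-2818 + 3275200)/7256865 = 3272382*(1/7256865) = 1090794/2418955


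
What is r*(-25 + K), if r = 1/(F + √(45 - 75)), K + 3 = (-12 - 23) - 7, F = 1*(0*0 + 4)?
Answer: -140/23 + 35*I*√30/23 ≈ -6.087 + 8.3349*I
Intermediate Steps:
F = 4 (F = 1*(0 + 4) = 1*4 = 4)
K = -45 (K = -3 + ((-12 - 23) - 7) = -3 + (-35 - 7) = -3 - 42 = -45)
r = 1/(4 + I*√30) (r = 1/(4 + √(45 - 75)) = 1/(4 + √(-30)) = 1/(4 + I*√30) ≈ 0.086957 - 0.11907*I)
r*(-25 + K) = (2/23 - I*√30/46)*(-25 - 45) = (2/23 - I*√30/46)*(-70) = -140/23 + 35*I*√30/23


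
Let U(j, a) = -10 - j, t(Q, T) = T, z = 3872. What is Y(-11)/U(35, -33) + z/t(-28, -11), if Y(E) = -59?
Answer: -15781/45 ≈ -350.69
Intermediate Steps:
Y(-11)/U(35, -33) + z/t(-28, -11) = -59/(-10 - 1*35) + 3872/(-11) = -59/(-10 - 35) + 3872*(-1/11) = -59/(-45) - 352 = -59*(-1/45) - 352 = 59/45 - 352 = -15781/45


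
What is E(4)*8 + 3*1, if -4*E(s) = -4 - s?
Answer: 19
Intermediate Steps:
E(s) = 1 + s/4 (E(s) = -(-4 - s)/4 = 1 + s/4)
E(4)*8 + 3*1 = (1 + (¼)*4)*8 + 3*1 = (1 + 1)*8 + 3 = 2*8 + 3 = 16 + 3 = 19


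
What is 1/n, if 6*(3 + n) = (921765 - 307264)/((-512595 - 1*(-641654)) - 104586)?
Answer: 146838/173987 ≈ 0.84396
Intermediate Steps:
n = 173987/146838 (n = -3 + ((921765 - 307264)/((-512595 - 1*(-641654)) - 104586))/6 = -3 + (614501/((-512595 + 641654) - 104586))/6 = -3 + (614501/(129059 - 104586))/6 = -3 + (614501/24473)/6 = -3 + (614501*(1/24473))/6 = -3 + (1/6)*(614501/24473) = -3 + 614501/146838 = 173987/146838 ≈ 1.1849)
1/n = 1/(173987/146838) = 146838/173987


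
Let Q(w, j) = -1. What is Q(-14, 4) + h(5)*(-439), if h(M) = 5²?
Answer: -10976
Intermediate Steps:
h(M) = 25
Q(-14, 4) + h(5)*(-439) = -1 + 25*(-439) = -1 - 10975 = -10976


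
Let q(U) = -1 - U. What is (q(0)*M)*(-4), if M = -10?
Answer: -40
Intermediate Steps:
(q(0)*M)*(-4) = ((-1 - 1*0)*(-10))*(-4) = ((-1 + 0)*(-10))*(-4) = -1*(-10)*(-4) = 10*(-4) = -40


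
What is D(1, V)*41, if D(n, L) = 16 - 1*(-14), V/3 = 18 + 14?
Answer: 1230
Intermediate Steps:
V = 96 (V = 3*(18 + 14) = 3*32 = 96)
D(n, L) = 30 (D(n, L) = 16 + 14 = 30)
D(1, V)*41 = 30*41 = 1230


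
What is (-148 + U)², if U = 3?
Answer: 21025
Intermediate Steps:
(-148 + U)² = (-148 + 3)² = (-145)² = 21025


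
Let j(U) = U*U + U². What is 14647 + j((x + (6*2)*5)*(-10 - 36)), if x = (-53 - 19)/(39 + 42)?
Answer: 1198943975/81 ≈ 1.4802e+7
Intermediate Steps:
x = -8/9 (x = -72/81 = -72*1/81 = -8/9 ≈ -0.88889)
j(U) = 2*U² (j(U) = U² + U² = 2*U²)
14647 + j((x + (6*2)*5)*(-10 - 36)) = 14647 + 2*((-8/9 + (6*2)*5)*(-10 - 36))² = 14647 + 2*((-8/9 + 12*5)*(-46))² = 14647 + 2*((-8/9 + 60)*(-46))² = 14647 + 2*((532/9)*(-46))² = 14647 + 2*(-24472/9)² = 14647 + 2*(598878784/81) = 14647 + 1197757568/81 = 1198943975/81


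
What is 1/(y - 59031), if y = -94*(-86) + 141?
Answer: -1/50806 ≈ -1.9683e-5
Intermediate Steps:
y = 8225 (y = 8084 + 141 = 8225)
1/(y - 59031) = 1/(8225 - 59031) = 1/(-50806) = -1/50806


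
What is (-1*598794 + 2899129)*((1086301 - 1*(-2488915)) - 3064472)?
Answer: 1174882299240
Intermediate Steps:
(-1*598794 + 2899129)*((1086301 - 1*(-2488915)) - 3064472) = (-598794 + 2899129)*((1086301 + 2488915) - 3064472) = 2300335*(3575216 - 3064472) = 2300335*510744 = 1174882299240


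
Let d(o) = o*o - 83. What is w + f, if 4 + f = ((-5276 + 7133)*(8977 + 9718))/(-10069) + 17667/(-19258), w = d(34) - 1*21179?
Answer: -4568256468913/193908802 ≈ -23559.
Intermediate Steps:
d(o) = -83 + o² (d(o) = o² - 83 = -83 + o²)
w = -20106 (w = (-83 + 34²) - 1*21179 = (-83 + 1156) - 21179 = 1073 - 21179 = -20106)
f = -669526095901/193908802 (f = -4 + (((-5276 + 7133)*(8977 + 9718))/(-10069) + 17667/(-19258)) = -4 + ((1857*18695)*(-1/10069) + 17667*(-1/19258)) = -4 + (34716615*(-1/10069) - 17667/19258) = -4 + (-34716615/10069 - 17667/19258) = -4 - 668750460693/193908802 = -669526095901/193908802 ≈ -3452.8)
w + f = -20106 - 669526095901/193908802 = -4568256468913/193908802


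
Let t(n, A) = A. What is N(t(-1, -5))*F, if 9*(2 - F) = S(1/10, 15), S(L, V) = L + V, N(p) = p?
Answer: -29/18 ≈ -1.6111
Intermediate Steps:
F = 29/90 (F = 2 - (1/10 + 15)/9 = 2 - 1/9*151/10 = 2 - 151/90 = 29/90 ≈ 0.32222)
N(t(-1, -5))*F = -5*29/90 = -29/18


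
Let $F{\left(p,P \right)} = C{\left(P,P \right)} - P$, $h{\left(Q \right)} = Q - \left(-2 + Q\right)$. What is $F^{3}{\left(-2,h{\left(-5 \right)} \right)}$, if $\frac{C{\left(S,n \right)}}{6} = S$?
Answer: $1000$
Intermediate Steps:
$C{\left(S,n \right)} = 6 S$
$h{\left(Q \right)} = 2$
$F{\left(p,P \right)} = 5 P$ ($F{\left(p,P \right)} = 6 P - P = 5 P$)
$F^{3}{\left(-2,h{\left(-5 \right)} \right)} = \left(5 \cdot 2\right)^{3} = 10^{3} = 1000$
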